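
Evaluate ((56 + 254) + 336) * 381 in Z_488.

56 + 254 = 310
310 + 336 = 646 ≡ 158 (mod 488)
158 * 381 = 60198 ≡ 174 (mod 488)

174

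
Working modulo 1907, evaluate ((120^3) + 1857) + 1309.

1517

(120)^3 ≡ 258 (mod 1907)
258 + 1857 = 2115 ≡ 208 (mod 1907)
208 + 1309 = 1517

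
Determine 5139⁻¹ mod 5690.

5690 = 1×5139 + 551
5139 = 9×551 + 180
551 = 3×180 + 11
180 = 16×11 + 4
11 = 2×4 + 3
4 = 1×3 + 1
3 = 3×1 + 0
gcd(5139, 5690) = 1, so the inverse exists.
Bézout: 1 = −1399×5690 + 1549×5139.
So 5139⁻¹ ≡ 1549 (mod 5690).

1549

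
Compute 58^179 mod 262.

192

Compute successive squares:
58^1 ≡ 58 (mod 262)
58^2 ≡ 58^2 = 3364 ≡ 220 (mod 262)
58^4 ≡ 220^2 = 48400 ≡ 192 (mod 262)
58^8 ≡ 192^2 = 36864 ≡ 184 (mod 262)
58^16 ≡ 184^2 = 33856 ≡ 58 (mod 262)
58^32 ≡ 58^2 = 3364 ≡ 220 (mod 262)
58^64 ≡ 220^2 = 48400 ≡ 192 (mod 262)
58^128 ≡ 192^2 = 36864 ≡ 184 (mod 262)
58^179 = 58^128 * 58^32 * 58^16 * 58^2 * 58^1 ≡ 184 * 220 * 58 * 220 * 58 (mod 262).
Accumulate the product:
184 * 220 = 40480 ≡ 132
132 * 58 = 7656 ≡ 58
58 * 220 = 12760 ≡ 184
184 * 58 = 10672 ≡ 192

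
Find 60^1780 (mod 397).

147

1780 in binary is 11011110100, i.e. 1780 = 1024 + 512 + 128 + 64 + 32 + 16 + 4.
60^1 ≡ 60 (mod 397)
60^2 ≡ 60^2 = 3600 ≡ 27 (mod 397)
60^4 ≡ 27^2 = 729 ≡ 332 (mod 397)
60^8 ≡ 332^2 = 110224 ≡ 255 (mod 397)
60^16 ≡ 255^2 = 65025 ≡ 314 (mod 397)
60^32 ≡ 314^2 = 98596 ≡ 140 (mod 397)
60^64 ≡ 140^2 = 19600 ≡ 147 (mod 397)
60^128 ≡ 147^2 = 21609 ≡ 171 (mod 397)
60^256 ≡ 171^2 = 29241 ≡ 260 (mod 397)
60^512 ≡ 260^2 = 67600 ≡ 110 (mod 397)
60^1024 ≡ 110^2 = 12100 ≡ 190 (mod 397)
60^1780 = 60^1024 * 60^512 * 60^128 * 60^64 * 60^32 * 60^16 * 60^4 ≡ 190 * 110 * 171 * 147 * 140 * 314 * 332 (mod 397).
Accumulate the product:
190 * 110 = 20900 ≡ 256
256 * 171 = 43776 ≡ 106
106 * 147 = 15582 ≡ 99
99 * 140 = 13860 ≡ 362
362 * 314 = 113668 ≡ 126
126 * 332 = 41832 ≡ 147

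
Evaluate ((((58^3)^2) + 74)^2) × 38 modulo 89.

(58)^3 ≡ 24 (mod 89)
(24)^2 ≡ 42 (mod 89)
42 + 74 = 116 ≡ 27 (mod 89)
(27)^2 ≡ 17 (mod 89)
17 × 38 = 646 ≡ 23 (mod 89)

23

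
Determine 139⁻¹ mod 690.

690 = 4*139 + 134
139 = 1*134 + 5
134 = 26*5 + 4
5 = 1*4 + 1
4 = 4*1 + 0
gcd(139, 690) = 1, so the inverse exists.
Bézout: 1 = −28*690 + 139*139.
So 139⁻¹ ≡ 139 (mod 690).

139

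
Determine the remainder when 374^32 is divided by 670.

256

374^1 ≡ 374 (mod 670)
374^2 ≡ 374^2 = 139876 ≡ 516 (mod 670)
374^4 ≡ 516^2 = 266256 ≡ 266 (mod 670)
374^8 ≡ 266^2 = 70756 ≡ 406 (mod 670)
374^16 ≡ 406^2 = 164836 ≡ 16 (mod 670)
374^32 ≡ 16^2 = 256 (mod 670)
So 374^32 ≡ 256 (mod 670).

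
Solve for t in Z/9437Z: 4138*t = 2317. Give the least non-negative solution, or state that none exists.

5759

gcd(4138, 9437) = 1, so a unique solution mod 9437 exists.
4138⁻¹ ≡ 6397 (mod 9437).
t ≡ 6397*2317 ≡ 5759 (mod 9437).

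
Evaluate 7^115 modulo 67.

32

By square-and-multiply:
115 in binary is 1110011, i.e. 115 = 64 + 32 + 16 + 2 + 1.
7^1 ≡ 7 (mod 67)
7^2 ≡ 7^2 = 49 (mod 67)
7^4 ≡ 49^2 = 2401 ≡ 56 (mod 67)
7^8 ≡ 56^2 = 3136 ≡ 54 (mod 67)
7^16 ≡ 54^2 = 2916 ≡ 35 (mod 67)
7^32 ≡ 35^2 = 1225 ≡ 19 (mod 67)
7^64 ≡ 19^2 = 361 ≡ 26 (mod 67)
7^115 = 7^64 · 7^32 · 7^16 · 7^2 · 7^1 ≡ 26 · 19 · 35 · 49 · 7 (mod 67).
Accumulate the product:
26 · 19 = 494 ≡ 25
25 · 35 = 875 ≡ 4
4 · 49 = 196 ≡ 62
62 · 7 = 434 ≡ 32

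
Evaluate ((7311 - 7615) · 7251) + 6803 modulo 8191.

5878

7311 - 7615 = -304 ≡ 7887 (mod 8191)
7887 · 7251 = 57188637 ≡ 7266 (mod 8191)
7266 + 6803 = 14069 ≡ 5878 (mod 8191)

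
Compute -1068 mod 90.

12

-1068 = -12*90 + 12, so -1068 ≡ 12 (mod 90).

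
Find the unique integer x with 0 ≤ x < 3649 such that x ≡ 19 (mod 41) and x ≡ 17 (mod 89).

1085

41⁻¹ mod 89: 41·76 ≡ 1 (mod 89), so 41⁻¹ ≡ 76.
x = 19 + 41·((17 − 19)·76 mod 89) = 19 + 41·26 = 1085.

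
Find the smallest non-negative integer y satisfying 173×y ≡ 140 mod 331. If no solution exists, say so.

gcd(173, 331) = 1, so a unique solution mod 331 exists.
173⁻¹ ≡ 287 (mod 331).
y ≡ 287×140 ≡ 129 (mod 331).

129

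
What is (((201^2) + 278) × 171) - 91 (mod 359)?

(201)^2 ≡ 193 (mod 359)
193 + 278 = 471 ≡ 112 (mod 359)
112 × 171 = 19152 ≡ 125 (mod 359)
125 - 91 = 34

34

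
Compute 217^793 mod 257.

793 in binary is 1100011001, i.e. 793 = 512 + 256 + 16 + 8 + 1.
217^1 ≡ 217 (mod 257)
217^2 ≡ 217^2 = 47089 ≡ 58 (mod 257)
217^4 ≡ 58^2 = 3364 ≡ 23 (mod 257)
217^8 ≡ 23^2 = 529 ≡ 15 (mod 257)
217^16 ≡ 15^2 = 225 (mod 257)
217^32 ≡ 225^2 = 50625 ≡ 253 (mod 257)
217^64 ≡ 253^2 = 64009 ≡ 16 (mod 257)
217^128 ≡ 16^2 = 256 (mod 257)
217^256 ≡ 256^2 = 65536 ≡ 1 (mod 257)
217^512 ≡ 1^2 = 1 (mod 257)
217^793 = 217^512 × 217^256 × 217^16 × 217^8 × 217^1 ≡ 1 × 1 × 225 × 15 × 217 (mod 257).
Accumulate the product:
1 × 1 = 1
1 × 225 = 225
225 × 15 = 3375 ≡ 34
34 × 217 = 7378 ≡ 182

182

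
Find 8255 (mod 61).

8255 = 135·61 + 20, so 8255 ≡ 20 (mod 61).

20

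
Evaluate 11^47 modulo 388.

By square-and-multiply:
11^1 ≡ 11 (mod 388)
11^2 ≡ 11^2 = 121 (mod 388)
11^4 ≡ 121^2 = 14641 ≡ 285 (mod 388)
11^8 ≡ 285^2 = 81225 ≡ 133 (mod 388)
11^16 ≡ 133^2 = 17689 ≡ 229 (mod 388)
11^32 ≡ 229^2 = 52441 ≡ 61 (mod 388)
11^47 = 11^32 * 11^8 * 11^4 * 11^2 * 11^1 ≡ 61 * 133 * 285 * 121 * 11 (mod 388).
Accumulate the product:
61 * 133 = 8113 ≡ 353
353 * 285 = 100605 ≡ 113
113 * 121 = 13673 ≡ 93
93 * 11 = 1023 ≡ 247

247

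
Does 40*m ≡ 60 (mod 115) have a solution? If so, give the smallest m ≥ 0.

gcd(40, 115) = 5, and 5 | 60, so solutions exist.
Divide through by 5: 8*m ≡ 12 (mod 23).
8⁻¹ ≡ 3 (mod 23).
m ≡ 3*12 ≡ 13 (mod 23).
The smallest non-negative solution is m = 13.

13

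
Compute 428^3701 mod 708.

By square-and-multiply:
3701 in binary is 111001110101, i.e. 3701 = 2048 + 1024 + 512 + 64 + 32 + 16 + 4 + 1.
428^1 ≡ 428 (mod 708)
428^2 ≡ 428^2 = 183184 ≡ 520 (mod 708)
428^4 ≡ 520^2 = 270400 ≡ 652 (mod 708)
428^8 ≡ 652^2 = 425104 ≡ 304 (mod 708)
428^16 ≡ 304^2 = 92416 ≡ 376 (mod 708)
428^32 ≡ 376^2 = 141376 ≡ 484 (mod 708)
428^64 ≡ 484^2 = 234256 ≡ 616 (mod 708)
428^128 ≡ 616^2 = 379456 ≡ 676 (mod 708)
428^256 ≡ 676^2 = 456976 ≡ 316 (mod 708)
428^512 ≡ 316^2 = 99856 ≡ 28 (mod 708)
428^1024 ≡ 28^2 = 784 ≡ 76 (mod 708)
428^2048 ≡ 76^2 = 5776 ≡ 112 (mod 708)
428^3701 = 428^2048 · 428^1024 · 428^512 · 428^64 · 428^32 · 428^16 · 428^4 · 428^1 ≡ 112 · 76 · 28 · 616 · 484 · 376 · 652 · 428 (mod 708).
Accumulate the product:
112 · 76 = 8512 ≡ 16
16 · 28 = 448
448 · 616 = 275968 ≡ 556
556 · 484 = 269104 ≡ 64
64 · 376 = 24064 ≡ 700
700 · 652 = 456400 ≡ 448
448 · 428 = 191744 ≡ 584

584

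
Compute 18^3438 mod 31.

By square-and-multiply:
3438 in binary is 110101101110, i.e. 3438 = 2048 + 1024 + 256 + 64 + 32 + 8 + 4 + 2.
18^1 ≡ 18 (mod 31)
18^2 ≡ 18^2 = 324 ≡ 14 (mod 31)
18^4 ≡ 14^2 = 196 ≡ 10 (mod 31)
18^8 ≡ 10^2 = 100 ≡ 7 (mod 31)
18^16 ≡ 7^2 = 49 ≡ 18 (mod 31)
18^32 ≡ 18^2 = 324 ≡ 14 (mod 31)
18^64 ≡ 14^2 = 196 ≡ 10 (mod 31)
18^128 ≡ 10^2 = 100 ≡ 7 (mod 31)
18^256 ≡ 7^2 = 49 ≡ 18 (mod 31)
18^512 ≡ 18^2 = 324 ≡ 14 (mod 31)
18^1024 ≡ 14^2 = 196 ≡ 10 (mod 31)
18^2048 ≡ 10^2 = 100 ≡ 7 (mod 31)
18^3438 = 18^2048 · 18^1024 · 18^256 · 18^64 · 18^32 · 18^8 · 18^4 · 18^2 ≡ 7 · 10 · 18 · 10 · 14 · 7 · 10 · 14 (mod 31).
Accumulate the product:
7 · 10 = 70 ≡ 8
8 · 18 = 144 ≡ 20
20 · 10 = 200 ≡ 14
14 · 14 = 196 ≡ 10
10 · 7 = 70 ≡ 8
8 · 10 = 80 ≡ 18
18 · 14 = 252 ≡ 4

4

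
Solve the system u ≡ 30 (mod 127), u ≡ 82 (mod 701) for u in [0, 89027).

127⁻¹ mod 701: 127*138 ≡ 1 (mod 701), so 127⁻¹ ≡ 138.
u = 30 + 127*((82 − 30)*138 mod 701) = 30 + 127*166 = 21112.

21112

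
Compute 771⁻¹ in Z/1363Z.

99

1363 = 1×771 + 592
771 = 1×592 + 179
592 = 3×179 + 55
179 = 3×55 + 14
55 = 3×14 + 13
14 = 1×13 + 1
13 = 13×1 + 0
gcd(771, 1363) = 1, so the inverse exists.
Bézout: 1 = −56×1363 + 99×771.
So 771⁻¹ ≡ 99 (mod 1363).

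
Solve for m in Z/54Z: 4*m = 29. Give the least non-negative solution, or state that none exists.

gcd(4, 54) = 2, and 2 does not divide 29.
So the congruence has no solution.

no solution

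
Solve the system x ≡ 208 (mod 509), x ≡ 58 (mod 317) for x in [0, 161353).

509⁻¹ mod 317: 509·71 ≡ 1 (mod 317), so 509⁻¹ ≡ 71.
x = 208 + 509·((58 − 208)·71 mod 317) = 208 + 509·128 = 65360.
Check: 65360 mod 509 = 208, 65360 mod 317 = 58. ✓

65360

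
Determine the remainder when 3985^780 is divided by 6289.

4377

Compute successive squares:
780 in binary is 1100001100, i.e. 780 = 512 + 256 + 8 + 4.
3985^1 ≡ 3985 (mod 6289)
3985^2 ≡ 3985^2 = 15880225 ≡ 500 (mod 6289)
3985^4 ≡ 500^2 = 250000 ≡ 4729 (mod 6289)
3985^8 ≡ 4729^2 = 22363441 ≡ 6046 (mod 6289)
3985^16 ≡ 6046^2 = 36554116 ≡ 2448 (mod 6289)
3985^32 ≡ 2448^2 = 5992704 ≡ 5576 (mod 6289)
3985^64 ≡ 5576^2 = 31091776 ≡ 5249 (mod 6289)
3985^128 ≡ 5249^2 = 27552001 ≡ 6181 (mod 6289)
3985^256 ≡ 6181^2 = 38204761 ≡ 5375 (mod 6289)
3985^512 ≡ 5375^2 = 28890625 ≡ 5248 (mod 6289)
3985^780 = 3985^512 × 3985^256 × 3985^8 × 3985^4 ≡ 5248 × 5375 × 6046 × 4729 (mod 6289).
Accumulate the product:
5248 × 5375 = 28208000 ≡ 1835
1835 × 6046 = 11094410 ≡ 614
614 × 4729 = 2903606 ≡ 4377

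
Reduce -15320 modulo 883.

574

-15320 = -18·883 + 574, so -15320 ≡ 574 (mod 883).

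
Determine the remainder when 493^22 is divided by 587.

543

22 in binary is 10110, i.e. 22 = 16 + 4 + 2.
493^1 ≡ 493 (mod 587)
493^2 ≡ 493^2 = 243049 ≡ 31 (mod 587)
493^4 ≡ 31^2 = 961 ≡ 374 (mod 587)
493^8 ≡ 374^2 = 139876 ≡ 170 (mod 587)
493^16 ≡ 170^2 = 28900 ≡ 137 (mod 587)
493^22 = 493^16 * 493^4 * 493^2 ≡ 137 * 374 * 31 (mod 587).
Accumulate the product:
137 * 374 = 51238 ≡ 169
169 * 31 = 5239 ≡ 543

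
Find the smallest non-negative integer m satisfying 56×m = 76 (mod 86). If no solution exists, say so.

29

gcd(56, 86) = 2, and 2 | 76, so solutions exist.
Divide through by 2: 28×m ≡ 38 mod 43.
28⁻¹ ≡ 20 (mod 43).
m ≡ 20×38 ≡ 29 (mod 43).
The smallest non-negative solution is m = 29.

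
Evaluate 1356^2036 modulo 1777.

1356^1 ≡ 1356 (mod 1777)
1356^2 ≡ 1356^2 = 1838736 ≡ 1318 (mod 1777)
1356^4 ≡ 1318^2 = 1737124 ≡ 995 (mod 1777)
1356^8 ≡ 995^2 = 990025 ≡ 236 (mod 1777)
1356^16 ≡ 236^2 = 55696 ≡ 609 (mod 1777)
1356^32 ≡ 609^2 = 370881 ≡ 1265 (mod 1777)
1356^64 ≡ 1265^2 = 1600225 ≡ 925 (mod 1777)
1356^128 ≡ 925^2 = 855625 ≡ 888 (mod 1777)
1356^256 ≡ 888^2 = 788544 ≡ 1333 (mod 1777)
1356^512 ≡ 1333^2 = 1776889 ≡ 1666 (mod 1777)
1356^1024 ≡ 1666^2 = 2775556 ≡ 1659 (mod 1777)
1356^2036 = 1356^1024 * 1356^512 * 1356^256 * 1356^128 * 1356^64 * 1356^32 * 1356^16 * 1356^4 ≡ 1659 * 1666 * 1333 * 888 * 925 * 1265 * 609 * 995 (mod 1777).
Accumulate the product:
1659 * 1666 = 2763894 ≡ 659
659 * 1333 = 878447 ≡ 609
609 * 888 = 540792 ≡ 584
584 * 925 = 540200 ≡ 1769
1769 * 1265 = 2237785 ≡ 542
542 * 609 = 330078 ≡ 1333
1333 * 995 = 1326335 ≡ 693

693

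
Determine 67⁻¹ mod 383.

343

By the extended Euclidean algorithm:
383 = 5×67 + 48
67 = 1×48 + 19
48 = 2×19 + 10
19 = 1×10 + 9
10 = 1×9 + 1
9 = 9×1 + 0
gcd(67, 383) = 1, so the inverse exists.
Back-substitute for 1:
1 = 1×10 − 1×9
  = −1×19 + 2×10
  = 2×48 − 5×19
  = −5×67 + 7×48
  = 7×383 − 40×67
So 67⁻¹ ≡ −40 ≡ 343 (mod 383).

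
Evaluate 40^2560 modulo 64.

2560 in binary is 101000000000, i.e. 2560 = 2048 + 512.
40^1 ≡ 40 (mod 64)
40^2 ≡ 40^2 = 1600 ≡ 0 (mod 64)
40^4 ≡ 0^2 = 0 (mod 64)
40^8 ≡ 0^2 = 0 (mod 64)
40^16 ≡ 0^2 = 0 (mod 64)
40^32 ≡ 0^2 = 0 (mod 64)
40^64 ≡ 0^2 = 0 (mod 64)
40^128 ≡ 0^2 = 0 (mod 64)
40^256 ≡ 0^2 = 0 (mod 64)
40^512 ≡ 0^2 = 0 (mod 64)
40^1024 ≡ 0^2 = 0 (mod 64)
40^2048 ≡ 0^2 = 0 (mod 64)
40^2560 = 40^2048 · 40^512 ≡ 0 · 0 (mod 64).
0 · 0 = 0 ≡ 0 (mod 64).

0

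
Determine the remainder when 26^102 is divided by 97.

70

Using repeated squaring:
26^1 ≡ 26 (mod 97)
26^2 ≡ 26^2 = 676 ≡ 94 (mod 97)
26^4 ≡ 94^2 = 8836 ≡ 9 (mod 97)
26^8 ≡ 9^2 = 81 (mod 97)
26^16 ≡ 81^2 = 6561 ≡ 62 (mod 97)
26^32 ≡ 62^2 = 3844 ≡ 61 (mod 97)
26^64 ≡ 61^2 = 3721 ≡ 35 (mod 97)
26^102 = 26^64 · 26^32 · 26^4 · 26^2 ≡ 35 · 61 · 9 · 94 (mod 97).
Accumulate the product:
35 · 61 = 2135 ≡ 1
1 · 9 = 9
9 · 94 = 846 ≡ 70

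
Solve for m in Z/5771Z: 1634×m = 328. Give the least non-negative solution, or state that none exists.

gcd(1634, 5771) = 1, so a unique solution mod 5771 exists.
1634⁻¹ ≡ 2497 (mod 5771).
m ≡ 2497×328 ≡ 5305 (mod 5771).

5305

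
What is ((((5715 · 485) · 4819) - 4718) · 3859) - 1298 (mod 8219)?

5715 · 485 = 2771775 ≡ 1972 (mod 8219)
1972 · 4819 = 9503068 ≡ 1904 (mod 8219)
1904 - 4718 = -2814 ≡ 5405 (mod 8219)
5405 · 3859 = 20857895 ≡ 6292 (mod 8219)
6292 - 1298 = 4994

4994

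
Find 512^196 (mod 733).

263

By square-and-multiply:
196 in binary is 11000100, i.e. 196 = 128 + 64 + 4.
512^1 ≡ 512 (mod 733)
512^2 ≡ 512^2 = 262144 ≡ 463 (mod 733)
512^4 ≡ 463^2 = 214369 ≡ 333 (mod 733)
512^8 ≡ 333^2 = 110889 ≡ 206 (mod 733)
512^16 ≡ 206^2 = 42436 ≡ 655 (mod 733)
512^32 ≡ 655^2 = 429025 ≡ 220 (mod 733)
512^64 ≡ 220^2 = 48400 ≡ 22 (mod 733)
512^128 ≡ 22^2 = 484 (mod 733)
512^196 = 512^128 × 512^64 × 512^4 ≡ 484 × 22 × 333 (mod 733).
Accumulate the product:
484 × 22 = 10648 ≡ 386
386 × 333 = 128538 ≡ 263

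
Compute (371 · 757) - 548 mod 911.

622

371 · 757 = 280847 ≡ 259 (mod 911)
259 - 548 = -289 ≡ 622 (mod 911)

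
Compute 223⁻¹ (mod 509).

105

509 = 2*223 + 63
223 = 3*63 + 34
63 = 1*34 + 29
34 = 1*29 + 5
29 = 5*5 + 4
5 = 1*4 + 1
4 = 4*1 + 0
gcd(223, 509) = 1, so the inverse exists.
Bézout: 1 = −46*509 + 105*223.
So 223⁻¹ ≡ 105 (mod 509).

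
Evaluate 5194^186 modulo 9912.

186 in binary is 10111010, i.e. 186 = 128 + 32 + 16 + 8 + 2.
5194^1 ≡ 5194 (mod 9912)
5194^2 ≡ 5194^2 = 26977636 ≡ 7084 (mod 9912)
5194^4 ≡ 7084^2 = 50183056 ≡ 8512 (mod 9912)
5194^8 ≡ 8512^2 = 72454144 ≡ 7336 (mod 9912)
5194^16 ≡ 7336^2 = 53816896 ≡ 4648 (mod 9912)
5194^32 ≡ 4648^2 = 21603904 ≡ 5656 (mod 9912)
5194^64 ≡ 5656^2 = 31990336 ≡ 4312 (mod 9912)
5194^128 ≡ 4312^2 = 18593344 ≡ 8344 (mod 9912)
5194^186 = 5194^128 * 5194^32 * 5194^16 * 5194^8 * 5194^2 ≡ 8344 * 5656 * 4648 * 7336 * 7084 (mod 9912).
Accumulate the product:
8344 * 5656 = 47193664 ≡ 2632
2632 * 4648 = 12233536 ≡ 2128
2128 * 7336 = 15611008 ≡ 9520
9520 * 7084 = 67439680 ≡ 8344

8344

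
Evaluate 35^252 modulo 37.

1

By square-and-multiply:
252 in binary is 11111100, i.e. 252 = 128 + 64 + 32 + 16 + 8 + 4.
35^1 ≡ 35 (mod 37)
35^2 ≡ 35^2 = 1225 ≡ 4 (mod 37)
35^4 ≡ 4^2 = 16 (mod 37)
35^8 ≡ 16^2 = 256 ≡ 34 (mod 37)
35^16 ≡ 34^2 = 1156 ≡ 9 (mod 37)
35^32 ≡ 9^2 = 81 ≡ 7 (mod 37)
35^64 ≡ 7^2 = 49 ≡ 12 (mod 37)
35^128 ≡ 12^2 = 144 ≡ 33 (mod 37)
35^252 = 35^128 * 35^64 * 35^32 * 35^16 * 35^8 * 35^4 ≡ 33 * 12 * 7 * 9 * 34 * 16 (mod 37).
Accumulate the product:
33 * 12 = 396 ≡ 26
26 * 7 = 182 ≡ 34
34 * 9 = 306 ≡ 10
10 * 34 = 340 ≡ 7
7 * 16 = 112 ≡ 1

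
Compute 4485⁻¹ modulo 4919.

4919 = 1×4485 + 434
4485 = 10×434 + 145
434 = 2×145 + 144
145 = 1×144 + 1
144 = 144×1 + 0
gcd(4485, 4919) = 1, so the inverse exists.
Back-substitute for 1:
1 = 1×145 − 1×144
  = −1×434 + 3×145
  = 3×4485 − 31×434
  = −31×4919 + 34×4485
So 4485⁻¹ ≡ 34 (mod 4919).

34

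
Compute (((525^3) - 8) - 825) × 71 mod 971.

(525)^3 ≡ 821 (mod 971)
821 - 8 = 813
813 - 825 = -12 ≡ 959 (mod 971)
959 × 71 = 68089 ≡ 119 (mod 971)

119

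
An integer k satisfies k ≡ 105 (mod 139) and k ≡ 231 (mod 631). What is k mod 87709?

139⁻¹ mod 631: 139*286 ≡ 1 (mod 631), so 139⁻¹ ≡ 286.
k = 105 + 139*((231 − 105)*286 mod 631) = 105 + 139*69 = 9696.

9696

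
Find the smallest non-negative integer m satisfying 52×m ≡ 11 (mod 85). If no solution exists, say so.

gcd(52, 85) = 1, so a unique solution mod 85 exists.
52⁻¹ ≡ 18 (mod 85).
m ≡ 18×11 ≡ 28 (mod 85).

28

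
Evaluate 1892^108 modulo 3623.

951

Compute successive squares:
108 in binary is 1101100, i.e. 108 = 64 + 32 + 8 + 4.
1892^1 ≡ 1892 (mod 3623)
1892^2 ≡ 1892^2 = 3579664 ≡ 140 (mod 3623)
1892^4 ≡ 140^2 = 19600 ≡ 1485 (mod 3623)
1892^8 ≡ 1485^2 = 2205225 ≡ 2441 (mod 3623)
1892^16 ≡ 2441^2 = 5958481 ≡ 2269 (mod 3623)
1892^32 ≡ 2269^2 = 5148361 ≡ 78 (mod 3623)
1892^64 ≡ 78^2 = 6084 ≡ 2461 (mod 3623)
1892^108 = 1892^64 · 1892^32 · 1892^8 · 1892^4 ≡ 2461 · 78 · 2441 · 1485 (mod 3623).
Accumulate the product:
2461 · 78 = 191958 ≡ 3562
3562 · 2441 = 8694842 ≡ 3265
3265 · 1485 = 4848525 ≡ 951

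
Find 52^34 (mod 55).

Using repeated squaring:
52^1 ≡ 52 (mod 55)
52^2 ≡ 52^2 = 2704 ≡ 9 (mod 55)
52^4 ≡ 9^2 = 81 ≡ 26 (mod 55)
52^8 ≡ 26^2 = 676 ≡ 16 (mod 55)
52^16 ≡ 16^2 = 256 ≡ 36 (mod 55)
52^32 ≡ 36^2 = 1296 ≡ 31 (mod 55)
52^34 = 52^32 * 52^2 ≡ 31 * 9 (mod 55).
31 * 9 = 279 ≡ 4 (mod 55).

4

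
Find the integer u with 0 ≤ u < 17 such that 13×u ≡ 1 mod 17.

17 = 1·13 + 4
13 = 3·4 + 1
4 = 4·1 + 0
gcd(13, 17) = 1, so the inverse exists.
Back-substitute for 1:
1 = 1·13 − 3·4
  = −3·17 + 4·13
So 13⁻¹ ≡ 4 (mod 17).

4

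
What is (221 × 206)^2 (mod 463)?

221 × 206 = 45526 ≡ 152 (mod 463)
(152)^2 ≡ 417 (mod 463)

417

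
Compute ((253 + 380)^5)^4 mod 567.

324

253 + 380 = 633 ≡ 66 (mod 567)
(66)^5 ≡ 243 (mod 567)
(243)^4 ≡ 324 (mod 567)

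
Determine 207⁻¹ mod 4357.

4357 = 21×207 + 10
207 = 20×10 + 7
10 = 1×7 + 3
7 = 2×3 + 1
3 = 3×1 + 0
gcd(207, 4357) = 1, so the inverse exists.
Back-substitute for 1:
1 = 1×7 − 2×3
  = −2×10 + 3×7
  = 3×207 − 62×10
  = −62×4357 + 1305×207
So 207⁻¹ ≡ 1305 (mod 4357).

1305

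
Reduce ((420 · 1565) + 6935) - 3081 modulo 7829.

3518

420 · 1565 = 657300 ≡ 7493 (mod 7829)
7493 + 6935 = 14428 ≡ 6599 (mod 7829)
6599 - 3081 = 3518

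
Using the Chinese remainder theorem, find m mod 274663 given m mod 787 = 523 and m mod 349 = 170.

787⁻¹ mod 349: 787·200 ≡ 1 (mod 349), so 787⁻¹ ≡ 200.
m = 523 + 787·((170 − 523)·200 mod 349) = 523 + 787·247 = 194912.

194912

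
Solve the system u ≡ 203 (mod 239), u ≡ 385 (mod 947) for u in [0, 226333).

145276

239⁻¹ mod 947: 239·737 ≡ 1 (mod 947), so 239⁻¹ ≡ 737.
u = 203 + 239·((385 − 203)·737 mod 947) = 203 + 239·607 = 145276.
Check: 145276 mod 239 = 203, 145276 mod 947 = 385. ✓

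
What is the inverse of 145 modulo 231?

231 = 1×145 + 86
145 = 1×86 + 59
86 = 1×59 + 27
59 = 2×27 + 5
27 = 5×5 + 2
5 = 2×2 + 1
2 = 2×1 + 0
gcd(145, 231) = 1, so the inverse exists.
Back-substitute for 1:
1 = 1×5 − 2×2
  = −2×27 + 11×5
  = 11×59 − 24×27
  = −24×86 + 35×59
  = 35×145 − 59×86
  = −59×231 + 94×145
So 145⁻¹ ≡ 94 (mod 231).

94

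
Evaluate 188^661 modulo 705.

188

By square-and-multiply:
188^1 ≡ 188 (mod 705)
188^2 ≡ 188^2 = 35344 ≡ 94 (mod 705)
188^4 ≡ 94^2 = 8836 ≡ 376 (mod 705)
188^8 ≡ 376^2 = 141376 ≡ 376 (mod 705)
188^16 ≡ 376^2 = 141376 ≡ 376 (mod 705)
188^32 ≡ 376^2 = 141376 ≡ 376 (mod 705)
188^64 ≡ 376^2 = 141376 ≡ 376 (mod 705)
188^128 ≡ 376^2 = 141376 ≡ 376 (mod 705)
188^256 ≡ 376^2 = 141376 ≡ 376 (mod 705)
188^512 ≡ 376^2 = 141376 ≡ 376 (mod 705)
188^661 = 188^512 × 188^128 × 188^16 × 188^4 × 188^1 ≡ 376 × 376 × 376 × 376 × 188 (mod 705).
Accumulate the product:
376 × 376 = 141376 ≡ 376
376 × 376 = 141376 ≡ 376
376 × 376 = 141376 ≡ 376
376 × 188 = 70688 ≡ 188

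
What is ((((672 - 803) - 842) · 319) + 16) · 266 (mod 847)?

98

672 - 803 = -131 ≡ 716 (mod 847)
716 - 842 = -126 ≡ 721 (mod 847)
721 · 319 = 229999 ≡ 462 (mod 847)
462 + 16 = 478
478 · 266 = 127148 ≡ 98 (mod 847)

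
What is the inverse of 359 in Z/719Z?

717

By the extended Euclidean algorithm:
719 = 2·359 + 1
359 = 359·1 + 0
gcd(359, 719) = 1, so the inverse exists.
Bézout: 1 = 1·719 − 2·359.
So 359⁻¹ ≡ −2 ≡ 717 (mod 719).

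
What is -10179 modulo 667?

-10179 = -16·667 + 493, so -10179 ≡ 493 (mod 667).

493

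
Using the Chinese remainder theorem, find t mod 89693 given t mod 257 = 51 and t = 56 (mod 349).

51708

257⁻¹ mod 349: 257·110 ≡ 1 (mod 349), so 257⁻¹ ≡ 110.
t = 51 + 257·((56 − 51)·110 mod 349) = 51 + 257·201 = 51708.
Check: 51708 mod 257 = 51, 51708 mod 349 = 56. ✓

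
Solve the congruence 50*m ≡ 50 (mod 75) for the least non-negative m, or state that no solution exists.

gcd(50, 75) = 25, and 25 | 50, so solutions exist.
Divide through by 25: 2*m ≡ 2 (mod 3).
2⁻¹ ≡ 2 (mod 3).
m ≡ 2*2 ≡ 1 (mod 3).
The smallest non-negative solution is m = 1.

1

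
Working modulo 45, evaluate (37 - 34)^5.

37 - 34 = 3
(3)^5 ≡ 18 (mod 45)

18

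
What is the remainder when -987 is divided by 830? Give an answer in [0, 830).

-987 = -2*830 + 673, so -987 ≡ 673 (mod 830).

673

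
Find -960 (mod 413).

-960 = -3*413 + 279, so -960 ≡ 279 (mod 413).

279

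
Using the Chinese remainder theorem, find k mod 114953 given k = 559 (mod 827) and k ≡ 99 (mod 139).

827⁻¹ mod 139: 827*119 ≡ 1 (mod 139), so 827⁻¹ ≡ 119.
k = 559 + 827*((99 − 559)*119 mod 139) = 559 + 827*26 = 22061.
Check: 22061 mod 827 = 559, 22061 mod 139 = 99. ✓

22061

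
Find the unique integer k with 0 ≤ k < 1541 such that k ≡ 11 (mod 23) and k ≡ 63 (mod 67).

23⁻¹ mod 67: 23·35 ≡ 1 (mod 67), so 23⁻¹ ≡ 35.
k = 11 + 23·((63 − 11)·35 mod 67) = 11 + 23·11 = 264.

264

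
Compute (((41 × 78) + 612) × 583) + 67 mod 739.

602

41 × 78 = 3198 ≡ 242 (mod 739)
242 + 612 = 854 ≡ 115 (mod 739)
115 × 583 = 67045 ≡ 535 (mod 739)
535 + 67 = 602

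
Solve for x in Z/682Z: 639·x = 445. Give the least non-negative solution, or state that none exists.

gcd(639, 682) = 1, so a unique solution mod 682 exists.
639⁻¹ ≡ 111 (mod 682).
x ≡ 111·445 ≡ 291 (mod 682).

291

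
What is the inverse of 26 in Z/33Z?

Run the extended Euclidean algorithm:
33 = 1×26 + 7
26 = 3×7 + 5
7 = 1×5 + 2
5 = 2×2 + 1
2 = 2×1 + 0
gcd(26, 33) = 1, so the inverse exists.
Bézout: 1 = −11×33 + 14×26.
So 26⁻¹ ≡ 14 (mod 33).

14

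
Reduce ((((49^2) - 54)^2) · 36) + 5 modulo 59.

12

(49)^2 ≡ 41 (mod 59)
41 - 54 = -13 ≡ 46 (mod 59)
(46)^2 ≡ 51 (mod 59)
51 · 36 = 1836 ≡ 7 (mod 59)
7 + 5 = 12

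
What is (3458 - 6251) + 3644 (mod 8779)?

3458 - 6251 = -2793 ≡ 5986 (mod 8779)
5986 + 3644 = 9630 ≡ 851 (mod 8779)

851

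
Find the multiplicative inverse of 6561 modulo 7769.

3042

Apply the Euclidean algorithm and back-substitute:
7769 = 1*6561 + 1208
6561 = 5*1208 + 521
1208 = 2*521 + 166
521 = 3*166 + 23
166 = 7*23 + 5
23 = 4*5 + 3
5 = 1*3 + 2
3 = 1*2 + 1
2 = 2*1 + 0
gcd(6561, 7769) = 1, so the inverse exists.
Back-substitute for 1:
1 = 1*3 − 1*2
  = −1*5 + 2*3
  = 2*23 − 9*5
  = −9*166 + 65*23
  = 65*521 − 204*166
  = −204*1208 + 473*521
  = 473*6561 − 2569*1208
  = −2569*7769 + 3042*6561
So 6561⁻¹ ≡ 3042 (mod 7769).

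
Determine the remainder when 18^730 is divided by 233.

159

730 in binary is 1011011010, i.e. 730 = 512 + 128 + 64 + 16 + 8 + 2.
18^1 ≡ 18 (mod 233)
18^2 ≡ 18^2 = 324 ≡ 91 (mod 233)
18^4 ≡ 91^2 = 8281 ≡ 126 (mod 233)
18^8 ≡ 126^2 = 15876 ≡ 32 (mod 233)
18^16 ≡ 32^2 = 1024 ≡ 92 (mod 233)
18^32 ≡ 92^2 = 8464 ≡ 76 (mod 233)
18^64 ≡ 76^2 = 5776 ≡ 184 (mod 233)
18^128 ≡ 184^2 = 33856 ≡ 71 (mod 233)
18^256 ≡ 71^2 = 5041 ≡ 148 (mod 233)
18^512 ≡ 148^2 = 21904 ≡ 2 (mod 233)
18^730 = 18^512 · 18^128 · 18^64 · 18^16 · 18^8 · 18^2 ≡ 2 · 71 · 184 · 92 · 32 · 91 (mod 233).
Accumulate the product:
2 · 71 = 142
142 · 184 = 26128 ≡ 32
32 · 92 = 2944 ≡ 148
148 · 32 = 4736 ≡ 76
76 · 91 = 6916 ≡ 159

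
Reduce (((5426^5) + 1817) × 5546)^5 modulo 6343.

(5426)^5 ≡ 451 (mod 6343)
451 + 1817 = 2268
2268 × 5546 = 12578328 ≡ 159 (mod 6343)
(159)^5 ≡ 3678 (mod 6343)

3678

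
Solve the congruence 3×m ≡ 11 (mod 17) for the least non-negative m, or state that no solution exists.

gcd(3, 17) = 1, so a unique solution mod 17 exists.
3⁻¹ ≡ 6 (mod 17).
m ≡ 6×11 ≡ 15 (mod 17).

15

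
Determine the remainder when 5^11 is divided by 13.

By square-and-multiply:
11 in binary is 1011, i.e. 11 = 8 + 2 + 1.
5^1 ≡ 5 (mod 13)
5^2 ≡ 5^2 = 25 ≡ 12 (mod 13)
5^4 ≡ 12^2 = 144 ≡ 1 (mod 13)
5^8 ≡ 1^2 = 1 (mod 13)
5^11 = 5^8 * 5^2 * 5^1 ≡ 1 * 12 * 5 (mod 13).
Accumulate the product:
1 * 12 = 12
12 * 5 = 60 ≡ 8

8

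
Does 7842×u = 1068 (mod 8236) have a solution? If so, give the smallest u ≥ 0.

gcd(7842, 8236) = 2, and 2 | 1068, so solutions exist.
Divide through by 2: 3921×u ≡ 534 mod 4118.
3921⁻¹ ≡ 2383 (mod 4118).
u ≡ 2383×534 ≡ 60 (mod 4118).
The smallest non-negative solution is u = 60.

60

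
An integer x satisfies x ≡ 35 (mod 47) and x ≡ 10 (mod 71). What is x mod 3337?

223

47⁻¹ mod 71: 47·68 ≡ 1 (mod 71), so 47⁻¹ ≡ 68.
x = 35 + 47·((10 − 35)·68 mod 71) = 35 + 47·4 = 223.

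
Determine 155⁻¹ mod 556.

391

Run the extended Euclidean algorithm:
556 = 3*155 + 91
155 = 1*91 + 64
91 = 1*64 + 27
64 = 2*27 + 10
27 = 2*10 + 7
10 = 1*7 + 3
7 = 2*3 + 1
3 = 3*1 + 0
gcd(155, 556) = 1, so the inverse exists.
Bézout: 1 = 46*556 − 165*155.
So 155⁻¹ ≡ −165 ≡ 391 (mod 556).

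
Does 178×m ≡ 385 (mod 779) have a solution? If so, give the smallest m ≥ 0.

gcd(178, 779) = 1, so a unique solution mod 779 exists.
178⁻¹ ≡ 372 (mod 779).
m ≡ 372×385 ≡ 663 (mod 779).

663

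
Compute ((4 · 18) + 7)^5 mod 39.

4 · 18 = 72 ≡ 33 (mod 39)
33 + 7 = 40 ≡ 1 (mod 39)
(1)^5 ≡ 1 (mod 39)

1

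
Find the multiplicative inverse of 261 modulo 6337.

By the extended Euclidean algorithm:
6337 = 24·261 + 73
261 = 3·73 + 42
73 = 1·42 + 31
42 = 1·31 + 11
31 = 2·11 + 9
11 = 1·9 + 2
9 = 4·2 + 1
2 = 2·1 + 0
gcd(261, 6337) = 1, so the inverse exists.
Back-substitute for 1:
1 = 1·9 − 4·2
  = −4·11 + 5·9
  = 5·31 − 14·11
  = −14·42 + 19·31
  = 19·73 − 33·42
  = −33·261 + 118·73
  = 118·6337 − 2865·261
So 261⁻¹ ≡ −2865 ≡ 3472 (mod 6337).

3472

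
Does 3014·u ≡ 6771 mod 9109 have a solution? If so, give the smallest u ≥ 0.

gcd(3014, 9109) = 1, so a unique solution mod 9109 exists.
3014⁻¹ ≡ 8973 (mod 9109).
u ≡ 8973·6771 ≡ 8262 (mod 9109).

8262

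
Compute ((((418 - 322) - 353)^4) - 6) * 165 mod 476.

418 - 322 = 96
96 - 353 = -257 ≡ 219 (mod 476)
(219)^4 ≡ 373 (mod 476)
373 - 6 = 367
367 * 165 = 60555 ≡ 103 (mod 476)

103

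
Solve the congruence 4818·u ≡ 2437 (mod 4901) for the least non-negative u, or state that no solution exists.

2864

gcd(4818, 4901) = 1, so a unique solution mod 4901 exists.
4818⁻¹ ≡ 1240 (mod 4901).
u ≡ 1240·2437 ≡ 2864 (mod 4901).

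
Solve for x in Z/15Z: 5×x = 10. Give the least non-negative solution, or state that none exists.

2

gcd(5, 15) = 5, and 5 | 10, so solutions exist.
Divide through by 5: 1×x mod 3 = 2.
1⁻¹ ≡ 1 (mod 3).
x ≡ 1×2 ≡ 2 (mod 3).
The smallest non-negative solution is x = 2.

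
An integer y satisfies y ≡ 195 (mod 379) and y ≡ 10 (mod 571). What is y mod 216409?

379⁻¹ mod 571: 379·342 ≡ 1 (mod 571), so 379⁻¹ ≡ 342.
y = 195 + 379·((10 − 195)·342 mod 571) = 195 + 379·111 = 42264.

42264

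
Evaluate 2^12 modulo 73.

2^1 ≡ 2 (mod 73)
2^2 ≡ 2^2 = 4 (mod 73)
2^4 ≡ 4^2 = 16 (mod 73)
2^8 ≡ 16^2 = 256 ≡ 37 (mod 73)
2^12 = 2^8 × 2^4 ≡ 37 × 16 (mod 73).
37 × 16 = 592 ≡ 8 (mod 73).

8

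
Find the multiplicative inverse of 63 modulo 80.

80 = 1*63 + 17
63 = 3*17 + 12
17 = 1*12 + 5
12 = 2*5 + 2
5 = 2*2 + 1
2 = 2*1 + 0
gcd(63, 80) = 1, so the inverse exists.
Back-substitute for 1:
1 = 1*5 − 2*2
  = −2*12 + 5*5
  = 5*17 − 7*12
  = −7*63 + 26*17
  = 26*80 − 33*63
So 63⁻¹ ≡ −33 ≡ 47 (mod 80).

47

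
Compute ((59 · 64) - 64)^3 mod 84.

59 · 64 = 3776 ≡ 80 (mod 84)
80 - 64 = 16
(16)^3 ≡ 64 (mod 84)

64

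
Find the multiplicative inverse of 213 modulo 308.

Run the extended Euclidean algorithm:
308 = 1×213 + 95
213 = 2×95 + 23
95 = 4×23 + 3
23 = 7×3 + 2
3 = 1×2 + 1
2 = 2×1 + 0
gcd(213, 308) = 1, so the inverse exists.
Bézout: 1 = 74×308 − 107×213.
So 213⁻¹ ≡ −107 ≡ 201 (mod 308).

201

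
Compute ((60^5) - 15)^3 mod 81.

27

(60)^5 ≡ 0 (mod 81)
0 - 15 = -15 ≡ 66 (mod 81)
(66)^3 ≡ 27 (mod 81)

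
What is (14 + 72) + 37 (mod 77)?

14 + 72 = 86 ≡ 9 (mod 77)
9 + 37 = 46

46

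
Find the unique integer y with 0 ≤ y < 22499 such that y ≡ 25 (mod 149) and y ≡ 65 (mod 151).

149⁻¹ mod 151: 149*75 ≡ 1 (mod 151), so 149⁻¹ ≡ 75.
y = 25 + 149*((65 − 25)*75 mod 151) = 25 + 149*131 = 19544.
Check: 19544 mod 149 = 25, 19544 mod 151 = 65. ✓

19544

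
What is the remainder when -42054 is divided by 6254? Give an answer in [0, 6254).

-42054 = -7*6254 + 1724, so -42054 ≡ 1724 (mod 6254).

1724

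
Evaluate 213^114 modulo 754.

By square-and-multiply:
213^1 ≡ 213 (mod 754)
213^2 ≡ 213^2 = 45369 ≡ 129 (mod 754)
213^4 ≡ 129^2 = 16641 ≡ 53 (mod 754)
213^8 ≡ 53^2 = 2809 ≡ 547 (mod 754)
213^16 ≡ 547^2 = 299209 ≡ 625 (mod 754)
213^32 ≡ 625^2 = 390625 ≡ 53 (mod 754)
213^64 ≡ 53^2 = 2809 ≡ 547 (mod 754)
213^114 = 213^64 · 213^32 · 213^16 · 213^2 ≡ 547 · 53 · 625 · 129 (mod 754).
Accumulate the product:
547 · 53 = 28991 ≡ 339
339 · 625 = 211875 ≡ 1
1 · 129 = 129

129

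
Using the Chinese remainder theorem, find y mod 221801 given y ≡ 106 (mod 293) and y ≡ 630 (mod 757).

120236

293⁻¹ mod 757: 293×726 ≡ 1 (mod 757), so 293⁻¹ ≡ 726.
y = 106 + 293×((630 − 106)×726 mod 757) = 106 + 293×410 = 120236.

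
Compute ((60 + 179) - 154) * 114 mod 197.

60 + 179 = 239 ≡ 42 (mod 197)
42 - 154 = -112 ≡ 85 (mod 197)
85 * 114 = 9690 ≡ 37 (mod 197)

37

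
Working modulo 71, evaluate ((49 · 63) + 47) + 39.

49 · 63 = 3087 ≡ 34 (mod 71)
34 + 47 = 81 ≡ 10 (mod 71)
10 + 39 = 49

49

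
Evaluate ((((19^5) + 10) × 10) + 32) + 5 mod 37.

24

(19)^5 ≡ 22 (mod 37)
22 + 10 = 32
32 × 10 = 320 ≡ 24 (mod 37)
24 + 32 = 56 ≡ 19 (mod 37)
19 + 5 = 24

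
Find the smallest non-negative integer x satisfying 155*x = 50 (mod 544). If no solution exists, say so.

246

gcd(155, 544) = 1, so a unique solution mod 544 exists.
155⁻¹ ≡ 179 (mod 544).
x ≡ 179*50 ≡ 246 (mod 544).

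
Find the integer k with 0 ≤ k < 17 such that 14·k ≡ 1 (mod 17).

11

17 = 1×14 + 3
14 = 4×3 + 2
3 = 1×2 + 1
2 = 2×1 + 0
gcd(14, 17) = 1, so the inverse exists.
Bézout: 1 = 5×17 − 6×14.
So 14⁻¹ ≡ −6 ≡ 11 (mod 17).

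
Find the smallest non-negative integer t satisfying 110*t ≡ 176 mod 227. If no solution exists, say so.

gcd(110, 227) = 1, so a unique solution mod 227 exists.
110⁻¹ ≡ 97 (mod 227).
t ≡ 97*176 ≡ 47 (mod 227).

47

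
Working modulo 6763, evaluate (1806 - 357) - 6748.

1464

1806 - 357 = 1449
1449 - 6748 = -5299 ≡ 1464 (mod 6763)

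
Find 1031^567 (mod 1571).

744

Using repeated squaring:
567 in binary is 1000110111, i.e. 567 = 512 + 32 + 16 + 4 + 2 + 1.
1031^1 ≡ 1031 (mod 1571)
1031^2 ≡ 1031^2 = 1062961 ≡ 965 (mod 1571)
1031^4 ≡ 965^2 = 931225 ≡ 1193 (mod 1571)
1031^8 ≡ 1193^2 = 1423249 ≡ 1494 (mod 1571)
1031^16 ≡ 1494^2 = 2232036 ≡ 1216 (mod 1571)
1031^32 ≡ 1216^2 = 1478656 ≡ 345 (mod 1571)
1031^64 ≡ 345^2 = 119025 ≡ 1200 (mod 1571)
1031^128 ≡ 1200^2 = 1440000 ≡ 964 (mod 1571)
1031^256 ≡ 964^2 = 929296 ≡ 835 (mod 1571)
1031^512 ≡ 835^2 = 697225 ≡ 1272 (mod 1571)
1031^567 = 1031^512 * 1031^32 * 1031^16 * 1031^4 * 1031^2 * 1031^1 ≡ 1272 * 345 * 1216 * 1193 * 965 * 1031 (mod 1571).
Accumulate the product:
1272 * 345 = 438840 ≡ 531
531 * 1216 = 645696 ≡ 15
15 * 1193 = 17895 ≡ 614
614 * 965 = 592510 ≡ 243
243 * 1031 = 250533 ≡ 744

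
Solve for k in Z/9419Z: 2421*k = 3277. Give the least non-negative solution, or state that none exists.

gcd(2421, 9419) = 1, so a unique solution mod 9419 exists.
2421⁻¹ ≡ 6540 (mod 9419).
k ≡ 6540*3277 ≡ 3355 (mod 9419).

3355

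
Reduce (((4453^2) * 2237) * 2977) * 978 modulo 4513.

(4453)^2 ≡ 3600 (mod 4513)
3600 * 2237 = 8053200 ≡ 2008 (mod 4513)
2008 * 2977 = 5977816 ≡ 2604 (mod 4513)
2604 * 978 = 2546712 ≡ 1380 (mod 4513)

1380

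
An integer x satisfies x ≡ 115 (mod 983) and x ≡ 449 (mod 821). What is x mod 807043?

983⁻¹ mod 821: 983·522 ≡ 1 (mod 821), so 983⁻¹ ≡ 522.
x = 115 + 983·((449 − 115)·522 mod 821) = 115 + 983·296 = 291083.
Check: 291083 mod 983 = 115, 291083 mod 821 = 449. ✓

291083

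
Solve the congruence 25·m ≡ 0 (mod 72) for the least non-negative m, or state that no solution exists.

0

gcd(25, 72) = 1, so a unique solution mod 72 exists.
25⁻¹ ≡ 49 (mod 72).
m ≡ 49·0 ≡ 0 (mod 72).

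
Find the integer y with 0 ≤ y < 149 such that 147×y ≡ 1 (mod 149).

74

149 = 1·147 + 2
147 = 73·2 + 1
2 = 2·1 + 0
gcd(147, 149) = 1, so the inverse exists.
Back-substitute for 1:
1 = 1·147 − 73·2
  = −73·149 + 74·147
So 147⁻¹ ≡ 74 (mod 149).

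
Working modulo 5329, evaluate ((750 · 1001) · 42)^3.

5093

750 · 1001 = 750750 ≡ 4690 (mod 5329)
4690 · 42 = 196980 ≡ 5136 (mod 5329)
(5136)^3 ≡ 5093 (mod 5329)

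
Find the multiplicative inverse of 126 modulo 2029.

Apply the Euclidean algorithm and back-substitute:
2029 = 16*126 + 13
126 = 9*13 + 9
13 = 1*9 + 4
9 = 2*4 + 1
4 = 4*1 + 0
gcd(126, 2029) = 1, so the inverse exists.
Back-substitute for 1:
1 = 1*9 − 2*4
  = −2*13 + 3*9
  = 3*126 − 29*13
  = −29*2029 + 467*126
So 126⁻¹ ≡ 467 (mod 2029).

467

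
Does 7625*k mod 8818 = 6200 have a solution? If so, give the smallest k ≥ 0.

7778

gcd(7625, 8818) = 1, so a unique solution mod 8818 exists.
7625⁻¹ ≡ 2247 (mod 8818).
k ≡ 2247*6200 ≡ 7778 (mod 8818).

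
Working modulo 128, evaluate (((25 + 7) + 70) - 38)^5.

0

25 + 7 = 32
32 + 70 = 102
102 - 38 = 64
(64)^5 ≡ 0 (mod 128)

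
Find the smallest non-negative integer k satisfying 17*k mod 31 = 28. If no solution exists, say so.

29

gcd(17, 31) = 1, so a unique solution mod 31 exists.
17⁻¹ ≡ 11 (mod 31).
k ≡ 11*28 ≡ 29 (mod 31).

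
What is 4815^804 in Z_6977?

Using repeated squaring:
804 in binary is 1100100100, i.e. 804 = 512 + 256 + 32 + 4.
4815^1 ≡ 4815 (mod 6977)
4815^2 ≡ 4815^2 = 23184225 ≡ 6631 (mod 6977)
4815^4 ≡ 6631^2 = 43970161 ≡ 1107 (mod 6977)
4815^8 ≡ 1107^2 = 1225449 ≡ 4474 (mod 6977)
4815^16 ≡ 4474^2 = 20016676 ≡ 6640 (mod 6977)
4815^32 ≡ 6640^2 = 44089600 ≡ 1937 (mod 6977)
4815^64 ≡ 1937^2 = 3751969 ≡ 5320 (mod 6977)
4815^128 ≡ 5320^2 = 28302400 ≡ 3688 (mod 6977)
4815^256 ≡ 3688^2 = 13601344 ≡ 3171 (mod 6977)
4815^512 ≡ 3171^2 = 10055241 ≡ 1384 (mod 6977)
4815^804 = 4815^512 * 4815^256 * 4815^32 * 4815^4 ≡ 1384 * 3171 * 1937 * 1107 (mod 6977).
Accumulate the product:
1384 * 3171 = 4388664 ≡ 131
131 * 1937 = 253747 ≡ 2575
2575 * 1107 = 2850525 ≡ 3909

3909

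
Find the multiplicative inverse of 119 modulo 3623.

3349

By the extended Euclidean algorithm:
3623 = 30×119 + 53
119 = 2×53 + 13
53 = 4×13 + 1
13 = 13×1 + 0
gcd(119, 3623) = 1, so the inverse exists.
Back-substitute for 1:
1 = 1×53 − 4×13
  = −4×119 + 9×53
  = 9×3623 − 274×119
So 119⁻¹ ≡ −274 ≡ 3349 (mod 3623).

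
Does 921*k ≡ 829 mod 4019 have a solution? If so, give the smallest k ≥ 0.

gcd(921, 4019) = 1, so a unique solution mod 4019 exists.
921⁻¹ ≡ 3971 (mod 4019).
k ≡ 3971*829 ≡ 398 (mod 4019).

398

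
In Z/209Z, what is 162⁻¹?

40

Run the extended Euclidean algorithm:
209 = 1×162 + 47
162 = 3×47 + 21
47 = 2×21 + 5
21 = 4×5 + 1
5 = 5×1 + 0
gcd(162, 209) = 1, so the inverse exists.
Bézout: 1 = −31×209 + 40×162.
So 162⁻¹ ≡ 40 (mod 209).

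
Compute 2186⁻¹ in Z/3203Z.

3203 = 1·2186 + 1017
2186 = 2·1017 + 152
1017 = 6·152 + 105
152 = 1·105 + 47
105 = 2·47 + 11
47 = 4·11 + 3
11 = 3·3 + 2
3 = 1·2 + 1
2 = 2·1 + 0
gcd(2186, 3203) = 1, so the inverse exists.
Bézout: 1 = −791·3203 + 1159·2186.
So 2186⁻¹ ≡ 1159 (mod 3203).

1159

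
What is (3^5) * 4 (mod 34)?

(3)^5 ≡ 5 (mod 34)
5 * 4 = 20

20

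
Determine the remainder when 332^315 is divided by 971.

229

By square-and-multiply:
315 in binary is 100111011, i.e. 315 = 256 + 32 + 16 + 8 + 2 + 1.
332^1 ≡ 332 (mod 971)
332^2 ≡ 332^2 = 110224 ≡ 501 (mod 971)
332^4 ≡ 501^2 = 251001 ≡ 483 (mod 971)
332^8 ≡ 483^2 = 233289 ≡ 249 (mod 971)
332^16 ≡ 249^2 = 62001 ≡ 828 (mod 971)
332^32 ≡ 828^2 = 685584 ≡ 58 (mod 971)
332^64 ≡ 58^2 = 3364 ≡ 451 (mod 971)
332^128 ≡ 451^2 = 203401 ≡ 462 (mod 971)
332^256 ≡ 462^2 = 213444 ≡ 795 (mod 971)
332^315 = 332^256 × 332^32 × 332^16 × 332^8 × 332^2 × 332^1 ≡ 795 × 58 × 828 × 249 × 501 × 332 (mod 971).
Accumulate the product:
795 × 58 = 46110 ≡ 473
473 × 828 = 391644 ≡ 331
331 × 249 = 82419 ≡ 855
855 × 501 = 428355 ≡ 144
144 × 332 = 47808 ≡ 229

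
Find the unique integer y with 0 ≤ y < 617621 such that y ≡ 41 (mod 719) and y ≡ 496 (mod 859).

719⁻¹ mod 859: 719*362 ≡ 1 (mod 859), so 719⁻¹ ≡ 362.
y = 41 + 719*((496 − 41)*362 mod 859) = 41 + 719*641 = 460920.
Check: 460920 mod 719 = 41, 460920 mod 859 = 496. ✓

460920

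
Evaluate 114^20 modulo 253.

By square-and-multiply:
20 in binary is 10100, i.e. 20 = 16 + 4.
114^1 ≡ 114 (mod 253)
114^2 ≡ 114^2 = 12996 ≡ 93 (mod 253)
114^4 ≡ 93^2 = 8649 ≡ 47 (mod 253)
114^8 ≡ 47^2 = 2209 ≡ 185 (mod 253)
114^16 ≡ 185^2 = 34225 ≡ 70 (mod 253)
114^20 = 114^16 · 114^4 ≡ 70 · 47 (mod 253).
70 · 47 = 3290 ≡ 1 (mod 253).

1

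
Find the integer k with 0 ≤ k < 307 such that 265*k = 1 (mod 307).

Run the extended Euclidean algorithm:
307 = 1*265 + 42
265 = 6*42 + 13
42 = 3*13 + 3
13 = 4*3 + 1
3 = 3*1 + 0
gcd(265, 307) = 1, so the inverse exists.
Bézout: 1 = −82*307 + 95*265.
So 265⁻¹ ≡ 95 (mod 307).

95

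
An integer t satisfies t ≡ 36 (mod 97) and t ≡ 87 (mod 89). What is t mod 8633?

6050

97⁻¹ mod 89: 97×78 ≡ 1 (mod 89), so 97⁻¹ ≡ 78.
t = 36 + 97×((87 − 36)×78 mod 89) = 36 + 97×62 = 6050.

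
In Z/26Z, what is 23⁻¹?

17

Run the extended Euclidean algorithm:
26 = 1·23 + 3
23 = 7·3 + 2
3 = 1·2 + 1
2 = 2·1 + 0
gcd(23, 26) = 1, so the inverse exists.
Bézout: 1 = 8·26 − 9·23.
So 23⁻¹ ≡ −9 ≡ 17 (mod 26).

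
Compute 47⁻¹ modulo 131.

Run the extended Euclidean algorithm:
131 = 2·47 + 37
47 = 1·37 + 10
37 = 3·10 + 7
10 = 1·7 + 3
7 = 2·3 + 1
3 = 3·1 + 0
gcd(47, 131) = 1, so the inverse exists.
Back-substitute for 1:
1 = 1·7 − 2·3
  = −2·10 + 3·7
  = 3·37 − 11·10
  = −11·47 + 14·37
  = 14·131 − 39·47
So 47⁻¹ ≡ −39 ≡ 92 (mod 131).

92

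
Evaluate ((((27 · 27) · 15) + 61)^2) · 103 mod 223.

27 · 27 = 729 ≡ 60 (mod 223)
60 · 15 = 900 ≡ 8 (mod 223)
8 + 61 = 69
(69)^2 ≡ 78 (mod 223)
78 · 103 = 8034 ≡ 6 (mod 223)

6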